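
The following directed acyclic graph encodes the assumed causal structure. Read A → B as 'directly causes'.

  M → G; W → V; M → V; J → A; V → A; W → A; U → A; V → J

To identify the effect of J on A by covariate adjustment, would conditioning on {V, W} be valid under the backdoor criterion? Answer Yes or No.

Backdoor paths from J to A (paths whose first edge points into J):
  P1: J <- V <- W -> A
  P2: J <- V -> A
Condition 1 (no descendant of J in the set): holds — descendants of J are {A}; none are in {V, W}.
Condition 2 (every backdoor path blocked by {V, W}):
  P1: blocked at chain node V ∈ conditioning set.
  P2: blocked at fork node V ∈ conditioning set.
{V, W} satisfies the backdoor criterion.

Yes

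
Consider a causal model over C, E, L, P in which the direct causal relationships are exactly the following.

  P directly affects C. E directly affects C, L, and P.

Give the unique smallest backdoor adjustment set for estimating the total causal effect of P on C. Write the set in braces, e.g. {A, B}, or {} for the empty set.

{E}

Variables eligible for adjustment (non-descendants of P, excluding P and C): {E, L}.
Backdoor paths from P to C:
  P1: P <- E -> C
The empty set is not sufficient: P1 (P <- E -> C) has no collider blocking it and no conditioned non-collider, so it is open.
Try {E}:
  P1: blocked at fork node E ∈ conditioning set.
{E} contains no descendant of P and blocks every backdoor path.
No other singleton works — e.g. {L} leaves P1 open — so {E} is the unique smallest valid adjustment set.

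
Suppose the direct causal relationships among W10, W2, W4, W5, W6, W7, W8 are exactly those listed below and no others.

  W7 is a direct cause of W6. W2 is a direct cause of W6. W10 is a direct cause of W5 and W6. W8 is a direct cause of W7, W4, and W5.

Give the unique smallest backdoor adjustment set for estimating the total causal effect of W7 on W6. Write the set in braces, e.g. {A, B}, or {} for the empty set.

{}

Variables eligible for adjustment (non-descendants of W7, excluding W7 and W6): {W10, W2, W4, W5, W8}.
Backdoor paths from W7 to W6:
  P1: W7 <- W8 -> W5 <- W10 -> W6
Each backdoor path contains an unconditioned collider, so every path is already blocked with the empty conditioning set:
  P1: blocked at collider W5 (neither it nor any descendant is in the conditioning set).
The empty set is therefore the unique smallest valid set.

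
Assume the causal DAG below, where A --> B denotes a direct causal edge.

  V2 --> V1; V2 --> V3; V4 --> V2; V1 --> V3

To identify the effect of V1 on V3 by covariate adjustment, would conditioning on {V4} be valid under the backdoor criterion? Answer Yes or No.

Backdoor paths from V1 to V3 (paths whose first edge points into V1):
  P1: V1 <- V2 -> V3
Condition 1 (no descendant of V1 in the set): holds — descendants of V1 are {V3}; none are in {V4}.
Condition 2 (every backdoor path blocked by {V4}):
  P1: open — no interior node is in the conditioning set.
{V4} does not satisfy the backdoor criterion.

No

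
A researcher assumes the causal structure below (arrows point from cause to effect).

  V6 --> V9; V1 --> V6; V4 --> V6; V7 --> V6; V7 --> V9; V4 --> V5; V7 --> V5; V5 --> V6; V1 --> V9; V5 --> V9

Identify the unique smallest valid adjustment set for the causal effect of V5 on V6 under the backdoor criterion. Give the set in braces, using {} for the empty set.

{V4, V7}

Variables eligible for adjustment (non-descendants of V5, excluding V5 and V6): {V1, V4, V7}.
Backdoor paths from V5 to V6:
  P1: V5 <- V7 -> V6
  P2: V5 <- V7 -> V9 <- V1 -> V6
  P3: V5 <- V7 -> V9 <- V6
  P4: V5 <- V4 -> V6
The empty set is not sufficient: P1 (V5 <- V7 -> V6) has no collider blocking it and no conditioned non-collider, so it is open.
Try {V4, V7}:
  P1: blocked at fork node V7 ∈ conditioning set.
  P2: blocked at fork node V7 ∈ conditioning set.
  P3: blocked at fork node V7 ∈ conditioning set.
  P4: blocked at fork node V4 ∈ conditioning set.
{V4, V7} contains no descendant of V5 and blocks every backdoor path.
Every element of {V4, V7} is needed (dropping V4 leaves P4 open; dropping V7 leaves P1 open), so no proper subset is valid.
Among all size-2 subsets of the eligible variables, only {V4, V7} blocks every backdoor path, so it is the unique smallest valid adjustment set.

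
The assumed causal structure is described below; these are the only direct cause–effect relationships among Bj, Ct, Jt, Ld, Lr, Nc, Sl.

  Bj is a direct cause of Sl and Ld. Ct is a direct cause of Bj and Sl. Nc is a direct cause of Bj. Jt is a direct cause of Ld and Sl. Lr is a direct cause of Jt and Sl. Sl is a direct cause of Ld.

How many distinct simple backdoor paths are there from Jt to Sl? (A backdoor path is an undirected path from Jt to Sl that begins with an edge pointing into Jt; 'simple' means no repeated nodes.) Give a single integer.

A backdoor path from Jt to Sl is any simple undirected path whose first edge points into Jt (i.e. leaves Jt via a parent).
Parents of Jt: {Lr}.
Enumerating:
  P1: Jt <- Lr -> Sl
That exhausts the simple backdoor paths. Count: 1.

1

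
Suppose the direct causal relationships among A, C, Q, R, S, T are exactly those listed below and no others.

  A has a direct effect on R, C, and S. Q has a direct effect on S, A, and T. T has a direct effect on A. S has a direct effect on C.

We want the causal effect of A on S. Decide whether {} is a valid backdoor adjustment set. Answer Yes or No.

Backdoor paths from A to S (paths whose first edge points into A):
  P1: A <- Q -> S
  P2: A <- T <- Q -> S
Condition 1 (no descendant of A in the set): holds — descendants of A are {C, R, S}; none are in {}.
Condition 2 (every backdoor path blocked by {}):
  P1: open — no interior node is in the conditioning set.
  P2: open — no interior node is in the conditioning set.
{} does not satisfy the backdoor criterion.

No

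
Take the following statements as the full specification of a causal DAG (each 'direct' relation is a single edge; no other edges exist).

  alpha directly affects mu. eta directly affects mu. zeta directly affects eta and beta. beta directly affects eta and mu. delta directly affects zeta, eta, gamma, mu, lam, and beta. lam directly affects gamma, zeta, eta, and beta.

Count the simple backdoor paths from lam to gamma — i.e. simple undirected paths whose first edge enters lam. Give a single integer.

1

A backdoor path from lam to gamma is any simple undirected path whose first edge points into lam (i.e. leaves lam via a parent).
Parents of lam: {delta}.
Enumerating:
  P1: lam <- delta -> gamma
That exhausts the simple backdoor paths. Count: 1.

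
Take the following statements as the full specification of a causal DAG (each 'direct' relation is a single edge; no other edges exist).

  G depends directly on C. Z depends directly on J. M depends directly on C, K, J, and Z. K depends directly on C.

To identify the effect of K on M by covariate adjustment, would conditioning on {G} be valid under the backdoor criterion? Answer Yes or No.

No

Backdoor paths from K to M (paths whose first edge points into K):
  P1: K <- C -> M
Condition 1 (no descendant of K in the set): holds — descendants of K are {M}; none are in {G}.
Condition 2 (every backdoor path blocked by {G}):
  P1: open — no interior node is in the conditioning set.
{G} does not satisfy the backdoor criterion.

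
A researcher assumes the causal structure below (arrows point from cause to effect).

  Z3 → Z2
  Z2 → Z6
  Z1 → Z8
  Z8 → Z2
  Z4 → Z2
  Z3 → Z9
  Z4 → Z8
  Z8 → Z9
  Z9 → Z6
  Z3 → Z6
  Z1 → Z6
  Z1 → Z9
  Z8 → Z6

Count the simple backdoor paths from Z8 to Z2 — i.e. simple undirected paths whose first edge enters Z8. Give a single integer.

A backdoor path from Z8 to Z2 is any simple undirected path whose first edge points into Z8 (i.e. leaves Z8 via a parent).
Parents of Z8: {Z1, Z4}.
Enumerating:
  P1: Z8 <- Z4 -> Z2
  P2: Z8 <- Z1 -> Z9 <- Z3 -> Z2
  P3: Z8 <- Z1 -> Z9 <- Z3 -> Z6 <- Z2
  P4: Z8 <- Z1 -> Z9 -> Z6 <- Z3 -> Z2
  P5: Z8 <- Z1 -> Z9 -> Z6 <- Z2
  P6: Z8 <- Z1 -> Z6 <- Z3 -> Z2
  P7: Z8 <- Z1 -> Z6 <- Z2
  P8: Z8 <- Z1 -> Z6 <- Z9 <- Z3 -> Z2
That exhausts the simple backdoor paths. Count: 8.

8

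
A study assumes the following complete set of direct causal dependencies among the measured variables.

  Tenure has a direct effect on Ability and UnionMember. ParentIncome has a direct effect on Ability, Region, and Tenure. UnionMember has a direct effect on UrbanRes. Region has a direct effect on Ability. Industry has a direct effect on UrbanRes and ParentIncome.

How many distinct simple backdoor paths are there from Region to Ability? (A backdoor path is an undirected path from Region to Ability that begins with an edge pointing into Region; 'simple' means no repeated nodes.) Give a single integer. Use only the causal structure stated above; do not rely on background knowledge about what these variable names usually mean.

3

A backdoor path from Region to Ability is any simple undirected path whose first edge points into Region (i.e. leaves Region via a parent).
Parents of Region: {ParentIncome}.
Enumerating:
  P1: Region <- ParentIncome <- Industry -> UrbanRes <- UnionMember <- Tenure -> Ability
  P2: Region <- ParentIncome -> Tenure -> Ability
  P3: Region <- ParentIncome -> Ability
That exhausts the simple backdoor paths. Count: 3.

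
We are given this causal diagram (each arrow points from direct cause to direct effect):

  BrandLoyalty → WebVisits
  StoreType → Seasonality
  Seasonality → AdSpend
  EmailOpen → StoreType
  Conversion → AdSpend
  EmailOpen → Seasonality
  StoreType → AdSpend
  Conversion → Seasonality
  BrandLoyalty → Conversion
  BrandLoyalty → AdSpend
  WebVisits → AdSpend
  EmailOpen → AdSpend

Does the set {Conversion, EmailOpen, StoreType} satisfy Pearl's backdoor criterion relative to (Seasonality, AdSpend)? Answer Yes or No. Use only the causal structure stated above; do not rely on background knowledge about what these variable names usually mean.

Backdoor paths from Seasonality to AdSpend (paths whose first edge points into Seasonality):
  P1: Seasonality <- EmailOpen -> StoreType -> AdSpend
  P2: Seasonality <- EmailOpen -> AdSpend
  P3: Seasonality <- StoreType <- EmailOpen -> AdSpend
  P4: Seasonality <- StoreType -> AdSpend
  P5: Seasonality <- Conversion <- BrandLoyalty -> WebVisits -> AdSpend
  P6: Seasonality <- Conversion <- BrandLoyalty -> AdSpend
  P7: Seasonality <- Conversion -> AdSpend
Condition 1 (no descendant of Seasonality in the set): holds — descendants of Seasonality are {AdSpend}; none are in {Conversion, EmailOpen, StoreType}.
Condition 2 (every backdoor path blocked by {Conversion, EmailOpen, StoreType}):
  P1: blocked at fork node EmailOpen ∈ conditioning set.
  P2: blocked at fork node EmailOpen ∈ conditioning set.
  P3: blocked at chain node StoreType ∈ conditioning set.
  P4: blocked at fork node StoreType ∈ conditioning set.
  P5: blocked at chain node Conversion ∈ conditioning set.
  P6: blocked at chain node Conversion ∈ conditioning set.
  P7: blocked at fork node Conversion ∈ conditioning set.
{Conversion, EmailOpen, StoreType} satisfies the backdoor criterion.

Yes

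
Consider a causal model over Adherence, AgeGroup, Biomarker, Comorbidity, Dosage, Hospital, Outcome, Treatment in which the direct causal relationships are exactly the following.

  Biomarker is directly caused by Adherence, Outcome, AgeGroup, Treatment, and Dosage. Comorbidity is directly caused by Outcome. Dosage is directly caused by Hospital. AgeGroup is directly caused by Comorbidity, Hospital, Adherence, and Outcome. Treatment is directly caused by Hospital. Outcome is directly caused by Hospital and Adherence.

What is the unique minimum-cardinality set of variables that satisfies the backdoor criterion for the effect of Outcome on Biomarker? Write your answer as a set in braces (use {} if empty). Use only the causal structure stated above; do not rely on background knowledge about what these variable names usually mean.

Variables eligible for adjustment (non-descendants of Outcome, excluding Outcome and Biomarker): {Adherence, Dosage, Hospital, Treatment}.
Backdoor paths from Outcome to Biomarker:
  P1: Outcome <- Hospital -> Dosage -> Biomarker
  P2: Outcome <- Hospital -> Treatment -> Biomarker
  P3: Outcome <- Hospital -> AgeGroup <- Adherence -> Biomarker
  P4: Outcome <- Hospital -> AgeGroup -> Biomarker
  P5: Outcome <- Adherence -> AgeGroup <- Hospital -> Dosage -> Biomarker
  P6: Outcome <- Adherence -> AgeGroup <- Hospital -> Treatment -> Biomarker
  P7: Outcome <- Adherence -> AgeGroup -> Biomarker
  P8: Outcome <- Adherence -> Biomarker
The empty set is not sufficient: P1 (Outcome <- Hospital -> Dosage -> Biomarker) has no collider blocking it and no conditioned non-collider, so it is open.
Try {Adherence, Hospital}:
  P1: blocked at fork node Hospital ∈ conditioning set.
  P2: blocked at fork node Hospital ∈ conditioning set.
  P3: blocked at fork node Hospital ∈ conditioning set.
  P4: blocked at fork node Hospital ∈ conditioning set.
  P5: blocked at fork node Adherence ∈ conditioning set.
  P6: blocked at fork node Adherence ∈ conditioning set.
  P7: blocked at fork node Adherence ∈ conditioning set.
  P8: blocked at fork node Adherence ∈ conditioning set.
{Adherence, Hospital} contains no descendant of Outcome and blocks every backdoor path.
Every element of {Adherence, Hospital} is needed (dropping Adherence leaves P7 open; dropping Hospital leaves P1 open), so no proper subset is valid.
Among all size-2 subsets of the eligible variables, only {Adherence, Hospital} blocks every backdoor path, so it is the unique smallest valid adjustment set.

{Adherence, Hospital}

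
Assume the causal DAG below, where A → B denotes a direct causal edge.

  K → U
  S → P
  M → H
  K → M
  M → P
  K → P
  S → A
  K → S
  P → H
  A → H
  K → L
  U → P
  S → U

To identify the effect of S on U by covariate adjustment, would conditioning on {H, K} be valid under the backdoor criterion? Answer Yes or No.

No

Backdoor paths from S to U (paths whose first edge points into S):
  P1: S <- K -> M -> P <- U
  P2: S <- K -> M -> H <- P <- U
  P3: S <- K -> U
  P4: S <- K -> P <- U
Condition 1 (no descendant of S in the set): FAILS — H is a descendant of S.
Condition 2 (every backdoor path blocked by {H, K}):
  P1: blocked at fork node K ∈ conditioning set.
  P2: blocked at fork node K ∈ conditioning set.
  P3: blocked at fork node K ∈ conditioning set.
  P4: blocked at fork node K ∈ conditioning set.
{H, K} does not satisfy the backdoor criterion.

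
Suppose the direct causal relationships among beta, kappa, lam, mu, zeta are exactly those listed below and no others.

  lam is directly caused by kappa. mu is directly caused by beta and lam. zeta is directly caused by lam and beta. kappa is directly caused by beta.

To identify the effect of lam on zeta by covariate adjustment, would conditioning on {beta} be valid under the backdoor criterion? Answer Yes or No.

Yes

Backdoor paths from lam to zeta (paths whose first edge points into lam):
  P1: lam <- kappa <- beta -> zeta
Condition 1 (no descendant of lam in the set): holds — descendants of lam are {mu, zeta}; none are in {beta}.
Condition 2 (every backdoor path blocked by {beta}):
  P1: blocked at fork node beta ∈ conditioning set.
{beta} satisfies the backdoor criterion.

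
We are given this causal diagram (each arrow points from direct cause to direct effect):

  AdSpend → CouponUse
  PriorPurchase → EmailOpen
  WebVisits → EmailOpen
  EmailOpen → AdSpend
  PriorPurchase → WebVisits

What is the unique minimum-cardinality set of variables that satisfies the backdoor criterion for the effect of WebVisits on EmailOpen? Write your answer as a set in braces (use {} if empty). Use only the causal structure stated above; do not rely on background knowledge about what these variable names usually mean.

{PriorPurchase}

Variables eligible for adjustment (non-descendants of WebVisits, excluding WebVisits and EmailOpen): {PriorPurchase}.
Backdoor paths from WebVisits to EmailOpen:
  P1: WebVisits <- PriorPurchase -> EmailOpen
The empty set is not sufficient: P1 (WebVisits <- PriorPurchase -> EmailOpen) has no collider blocking it and no conditioned non-collider, so it is open.
Try {PriorPurchase}:
  P1: blocked at fork node PriorPurchase ∈ conditioning set.
{PriorPurchase} contains no descendant of WebVisits and blocks every backdoor path.
{PriorPurchase} is the unique smallest valid adjustment set.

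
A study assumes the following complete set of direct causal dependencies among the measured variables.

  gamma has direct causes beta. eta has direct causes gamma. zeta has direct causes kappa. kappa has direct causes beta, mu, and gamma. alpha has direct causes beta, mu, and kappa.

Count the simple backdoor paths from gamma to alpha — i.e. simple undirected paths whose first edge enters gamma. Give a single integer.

3

A backdoor path from gamma to alpha is any simple undirected path whose first edge points into gamma (i.e. leaves gamma via a parent).
Parents of gamma: {beta}.
Enumerating:
  P1: gamma <- beta -> kappa <- mu -> alpha
  P2: gamma <- beta -> kappa -> alpha
  P3: gamma <- beta -> alpha
That exhausts the simple backdoor paths. Count: 3.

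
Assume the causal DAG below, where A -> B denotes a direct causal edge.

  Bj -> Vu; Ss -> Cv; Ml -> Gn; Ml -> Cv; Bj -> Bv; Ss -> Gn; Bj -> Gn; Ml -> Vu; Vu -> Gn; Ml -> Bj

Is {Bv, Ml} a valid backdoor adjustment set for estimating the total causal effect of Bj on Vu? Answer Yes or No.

No

Backdoor paths from Bj to Vu (paths whose first edge points into Bj):
  P1: Bj <- Ml -> Vu
  P2: Bj <- Ml -> Cv <- Ss -> Gn <- Vu
  P3: Bj <- Ml -> Gn <- Vu
Condition 1 (no descendant of Bj in the set): FAILS — Bv is a descendant of Bj.
Condition 2 (every backdoor path blocked by {Bv, Ml}):
  P1: blocked at fork node Ml ∈ conditioning set.
  P2: blocked at fork node Ml ∈ conditioning set.
  P3: blocked at fork node Ml ∈ conditioning set.
{Bv, Ml} does not satisfy the backdoor criterion.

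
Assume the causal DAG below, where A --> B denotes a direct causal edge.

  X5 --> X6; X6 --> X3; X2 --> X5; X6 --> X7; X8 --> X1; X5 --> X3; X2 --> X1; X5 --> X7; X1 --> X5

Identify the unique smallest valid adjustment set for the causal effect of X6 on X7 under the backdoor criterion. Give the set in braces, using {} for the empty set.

{X5}

Variables eligible for adjustment (non-descendants of X6, excluding X6 and X7): {X1, X2, X5, X8}.
Backdoor paths from X6 to X7:
  P1: X6 <- X5 -> X7
The empty set is not sufficient: P1 (X6 <- X5 -> X7) has no collider blocking it and no conditioned non-collider, so it is open.
Try {X5}:
  P1: blocked at fork node X5 ∈ conditioning set.
{X5} contains no descendant of X6 and blocks every backdoor path.
No other singleton works — e.g. {X2} leaves P1 open — so {X5} is the unique smallest valid adjustment set.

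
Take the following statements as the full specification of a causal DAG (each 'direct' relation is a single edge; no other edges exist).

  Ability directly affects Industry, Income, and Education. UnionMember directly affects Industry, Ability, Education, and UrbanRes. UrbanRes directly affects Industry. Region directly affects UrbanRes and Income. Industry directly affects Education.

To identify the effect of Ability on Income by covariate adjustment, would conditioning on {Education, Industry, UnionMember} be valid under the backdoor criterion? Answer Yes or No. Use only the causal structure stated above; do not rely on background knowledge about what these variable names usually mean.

No

Backdoor paths from Ability to Income (paths whose first edge points into Ability):
  P1: Ability <- UnionMember -> UrbanRes <- Region -> Income
  P2: Ability <- UnionMember -> Industry <- UrbanRes <- Region -> Income
  P3: Ability <- UnionMember -> Education <- Industry <- UrbanRes <- Region -> Income
Condition 1 (no descendant of Ability in the set): FAILS — Education and Industry are descendants of Ability.
Condition 2 (every backdoor path blocked by {Education, Industry, UnionMember}):
  P1: blocked at fork node UnionMember ∈ conditioning set.
  P2: blocked at fork node UnionMember ∈ conditioning set.
  P3: blocked at fork node UnionMember ∈ conditioning set.
{Education, Industry, UnionMember} does not satisfy the backdoor criterion.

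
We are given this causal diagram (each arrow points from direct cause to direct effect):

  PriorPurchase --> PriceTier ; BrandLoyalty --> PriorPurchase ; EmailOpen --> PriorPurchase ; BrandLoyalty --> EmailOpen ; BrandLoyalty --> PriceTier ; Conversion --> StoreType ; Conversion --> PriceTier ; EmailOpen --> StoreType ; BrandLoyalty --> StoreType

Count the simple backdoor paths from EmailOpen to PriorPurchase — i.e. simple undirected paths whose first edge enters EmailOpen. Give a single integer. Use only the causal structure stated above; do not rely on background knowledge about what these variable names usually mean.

A backdoor path from EmailOpen to PriorPurchase is any simple undirected path whose first edge points into EmailOpen (i.e. leaves EmailOpen via a parent).
Parents of EmailOpen: {BrandLoyalty}.
Enumerating:
  P1: EmailOpen <- BrandLoyalty -> StoreType <- Conversion -> PriceTier <- PriorPurchase
  P2: EmailOpen <- BrandLoyalty -> PriorPurchase
  P3: EmailOpen <- BrandLoyalty -> PriceTier <- PriorPurchase
That exhausts the simple backdoor paths. Count: 3.

3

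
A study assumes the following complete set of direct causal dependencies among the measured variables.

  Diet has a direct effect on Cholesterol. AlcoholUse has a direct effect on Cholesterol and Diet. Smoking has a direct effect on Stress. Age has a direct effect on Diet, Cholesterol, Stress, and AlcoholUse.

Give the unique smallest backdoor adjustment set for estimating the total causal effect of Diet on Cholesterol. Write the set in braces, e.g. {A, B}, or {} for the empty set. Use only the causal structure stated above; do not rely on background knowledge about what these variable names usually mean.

{Age, AlcoholUse}

Variables eligible for adjustment (non-descendants of Diet, excluding Diet and Cholesterol): {Age, AlcoholUse, Smoking, Stress}.
Backdoor paths from Diet to Cholesterol:
  P1: Diet <- Age -> AlcoholUse -> Cholesterol
  P2: Diet <- Age -> Cholesterol
  P3: Diet <- AlcoholUse <- Age -> Cholesterol
  P4: Diet <- AlcoholUse -> Cholesterol
The empty set is not sufficient: P1 (Diet <- Age -> AlcoholUse -> Cholesterol) has no collider blocking it and no conditioned non-collider, so it is open.
Try {Age, AlcoholUse}:
  P1: blocked at fork node Age ∈ conditioning set.
  P2: blocked at fork node Age ∈ conditioning set.
  P3: blocked at chain node AlcoholUse ∈ conditioning set.
  P4: blocked at fork node AlcoholUse ∈ conditioning set.
{Age, AlcoholUse} contains no descendant of Diet and blocks every backdoor path.
Every element of {Age, AlcoholUse} is needed (dropping Age leaves P2 open; dropping AlcoholUse leaves P4 open), so no proper subset is valid.
Among all size-2 subsets of the eligible variables, only {Age, AlcoholUse} blocks every backdoor path, so it is the unique smallest valid adjustment set.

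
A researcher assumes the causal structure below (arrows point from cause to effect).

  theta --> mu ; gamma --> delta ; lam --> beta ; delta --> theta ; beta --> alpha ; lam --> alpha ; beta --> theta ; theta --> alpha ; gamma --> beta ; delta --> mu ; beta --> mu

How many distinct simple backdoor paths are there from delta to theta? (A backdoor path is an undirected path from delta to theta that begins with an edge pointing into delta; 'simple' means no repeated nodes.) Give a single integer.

4

A backdoor path from delta to theta is any simple undirected path whose first edge points into delta (i.e. leaves delta via a parent).
Parents of delta: {gamma}.
Enumerating:
  P1: delta <- gamma -> beta <- lam -> alpha <- theta
  P2: delta <- gamma -> beta -> theta
  P3: delta <- gamma -> beta -> alpha <- theta
  P4: delta <- gamma -> beta -> mu <- theta
That exhausts the simple backdoor paths. Count: 4.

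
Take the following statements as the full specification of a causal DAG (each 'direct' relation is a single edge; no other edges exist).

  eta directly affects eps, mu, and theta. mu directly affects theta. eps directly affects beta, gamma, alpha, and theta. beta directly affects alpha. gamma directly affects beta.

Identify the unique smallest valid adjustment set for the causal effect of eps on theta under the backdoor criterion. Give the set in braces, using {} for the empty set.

{eta}

Variables eligible for adjustment (non-descendants of eps, excluding eps and theta): {eta, mu}.
Backdoor paths from eps to theta:
  P1: eps <- eta -> mu -> theta
  P2: eps <- eta -> theta
The empty set is not sufficient: P1 (eps <- eta -> mu -> theta) has no collider blocking it and no conditioned non-collider, so it is open.
Try {eta}:
  P1: blocked at fork node eta ∈ conditioning set.
  P2: blocked at fork node eta ∈ conditioning set.
{eta} contains no descendant of eps and blocks every backdoor path.
No other singleton works — e.g. {mu} leaves P2 open — so {eta} is the unique smallest valid adjustment set.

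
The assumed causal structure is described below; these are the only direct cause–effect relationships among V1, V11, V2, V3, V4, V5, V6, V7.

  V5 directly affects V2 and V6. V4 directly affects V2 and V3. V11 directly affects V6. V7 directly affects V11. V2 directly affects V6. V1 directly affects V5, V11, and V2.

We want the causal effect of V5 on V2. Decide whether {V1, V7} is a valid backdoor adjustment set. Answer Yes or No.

Backdoor paths from V5 to V2 (paths whose first edge points into V5):
  P1: V5 <- V1 -> V11 -> V6 <- V2
  P2: V5 <- V1 -> V2
Condition 1 (no descendant of V5 in the set): holds — descendants of V5 are {V2, V6}; none are in {V1, V7}.
Condition 2 (every backdoor path blocked by {V1, V7}):
  P1: blocked at fork node V1 ∈ conditioning set.
  P2: blocked at fork node V1 ∈ conditioning set.
{V1, V7} satisfies the backdoor criterion.

Yes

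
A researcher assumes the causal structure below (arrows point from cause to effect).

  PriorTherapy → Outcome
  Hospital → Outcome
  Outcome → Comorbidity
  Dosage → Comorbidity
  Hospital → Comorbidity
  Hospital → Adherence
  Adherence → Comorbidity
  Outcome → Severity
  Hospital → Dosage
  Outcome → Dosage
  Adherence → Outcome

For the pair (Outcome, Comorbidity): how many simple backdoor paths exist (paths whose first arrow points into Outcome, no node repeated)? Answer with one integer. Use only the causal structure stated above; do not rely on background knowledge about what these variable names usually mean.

6

A backdoor path from Outcome to Comorbidity is any simple undirected path whose first edge points into Outcome (i.e. leaves Outcome via a parent).
Parents of Outcome: {Adherence, Hospital, PriorTherapy}.
Enumerating:
  P1: Outcome <- Hospital -> Adherence -> Comorbidity
  P2: Outcome <- Hospital -> Dosage -> Comorbidity
  P3: Outcome <- Hospital -> Comorbidity
  P4: Outcome <- Adherence <- Hospital -> Dosage -> Comorbidity
  P5: Outcome <- Adherence <- Hospital -> Comorbidity
  P6: Outcome <- Adherence -> Comorbidity
That exhausts the simple backdoor paths. Count: 6.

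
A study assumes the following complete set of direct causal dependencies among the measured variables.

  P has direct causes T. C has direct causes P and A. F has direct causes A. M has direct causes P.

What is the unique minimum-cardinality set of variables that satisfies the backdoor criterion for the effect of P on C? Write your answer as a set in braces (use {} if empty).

{}

Variables eligible for adjustment (non-descendants of P, excluding P and C): {A, F, T}.
Backdoor paths from P to C:
  (none)
With no backdoor paths the empty set already satisfies the criterion, and it is trivially minimal.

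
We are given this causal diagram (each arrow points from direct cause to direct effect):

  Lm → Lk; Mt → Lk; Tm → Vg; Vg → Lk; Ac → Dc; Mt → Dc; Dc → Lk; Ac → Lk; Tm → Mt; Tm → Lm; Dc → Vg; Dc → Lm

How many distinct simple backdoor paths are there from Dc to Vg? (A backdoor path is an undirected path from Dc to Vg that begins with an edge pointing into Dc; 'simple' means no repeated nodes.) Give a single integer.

A backdoor path from Dc to Vg is any simple undirected path whose first edge points into Dc (i.e. leaves Dc via a parent).
Parents of Dc: {Ac, Mt}.
Enumerating:
  P1: Dc <- Ac -> Lk <- Mt <- Tm -> Vg
  P2: Dc <- Ac -> Lk <- Vg
  P3: Dc <- Ac -> Lk <- Lm <- Tm -> Vg
  P4: Dc <- Mt <- Tm -> Vg
  P5: Dc <- Mt <- Tm -> Lm -> Lk <- Vg
  P6: Dc <- Mt -> Lk <- Vg
  P7: Dc <- Mt -> Lk <- Lm <- Tm -> Vg
That exhausts the simple backdoor paths. Count: 7.

7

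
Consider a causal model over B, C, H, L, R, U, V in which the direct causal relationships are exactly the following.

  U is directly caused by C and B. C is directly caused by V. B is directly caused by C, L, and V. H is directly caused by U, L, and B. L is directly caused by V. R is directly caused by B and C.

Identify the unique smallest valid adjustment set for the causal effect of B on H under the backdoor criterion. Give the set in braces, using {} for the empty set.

Variables eligible for adjustment (non-descendants of B, excluding B and H): {C, L, V}.
Backdoor paths from B to H:
  P1: B <- V -> C -> U -> H
  P2: B <- V -> L -> H
  P3: B <- C <- V -> L -> H
  P4: B <- C -> U -> H
  P5: B <- L <- V -> C -> U -> H
  P6: B <- L -> H
The empty set is not sufficient: P1 (B <- V -> C -> U -> H) has no collider blocking it and no conditioned non-collider, so it is open.
Try {C, L}:
  P1: blocked at chain node C ∈ conditioning set.
  P2: blocked at chain node L ∈ conditioning set.
  P3: blocked at chain node C ∈ conditioning set.
  P4: blocked at fork node C ∈ conditioning set.
  P5: blocked at chain node L ∈ conditioning set.
  P6: blocked at fork node L ∈ conditioning set.
{C, L} contains no descendant of B and blocks every backdoor path.
Every element of {C, L} is needed (dropping C leaves P1 open; dropping L leaves P2 open), so no proper subset is valid.
Among all size-2 subsets of the eligible variables, only {C, L} blocks every backdoor path, so it is the unique smallest valid adjustment set.

{C, L}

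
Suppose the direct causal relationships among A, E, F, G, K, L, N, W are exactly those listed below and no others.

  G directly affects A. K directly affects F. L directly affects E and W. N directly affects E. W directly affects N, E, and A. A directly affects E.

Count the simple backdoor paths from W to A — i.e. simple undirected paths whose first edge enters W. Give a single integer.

1

A backdoor path from W to A is any simple undirected path whose first edge points into W (i.e. leaves W via a parent).
Parents of W: {L}.
Enumerating:
  P1: W <- L -> E <- A
That exhausts the simple backdoor paths. Count: 1.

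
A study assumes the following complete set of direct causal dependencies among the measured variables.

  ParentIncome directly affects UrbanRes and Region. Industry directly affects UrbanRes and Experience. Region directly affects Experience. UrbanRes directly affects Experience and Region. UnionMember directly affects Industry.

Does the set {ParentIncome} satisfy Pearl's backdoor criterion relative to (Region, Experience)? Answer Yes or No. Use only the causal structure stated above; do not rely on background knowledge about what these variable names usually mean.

No

Backdoor paths from Region to Experience (paths whose first edge points into Region):
  P1: Region <- ParentIncome -> UrbanRes <- Industry -> Experience
  P2: Region <- ParentIncome -> UrbanRes -> Experience
  P3: Region <- UrbanRes <- Industry -> Experience
  P4: Region <- UrbanRes -> Experience
Condition 1 (no descendant of Region in the set): holds — descendants of Region are {Experience}; none are in {ParentIncome}.
Condition 2 (every backdoor path blocked by {ParentIncome}):
  P1: blocked at fork node ParentIncome ∈ conditioning set.
  P2: blocked at fork node ParentIncome ∈ conditioning set.
  P3: open — no interior node is in the conditioning set.
  P4: open — no interior node is in the conditioning set.
{ParentIncome} does not satisfy the backdoor criterion.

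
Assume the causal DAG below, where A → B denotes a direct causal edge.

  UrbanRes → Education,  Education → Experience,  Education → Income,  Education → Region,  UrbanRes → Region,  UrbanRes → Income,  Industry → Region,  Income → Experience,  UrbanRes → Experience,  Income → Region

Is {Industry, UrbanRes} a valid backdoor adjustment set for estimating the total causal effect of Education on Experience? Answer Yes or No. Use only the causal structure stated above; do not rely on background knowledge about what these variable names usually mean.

Yes

Backdoor paths from Education to Experience (paths whose first edge points into Education):
  P1: Education <- UrbanRes -> Income -> Experience
  P2: Education <- UrbanRes -> Region <- Income -> Experience
  P3: Education <- UrbanRes -> Experience
Condition 1 (no descendant of Education in the set): holds — descendants of Education are {Experience, Income, Region}; none are in {Industry, UrbanRes}.
Condition 2 (every backdoor path blocked by {Industry, UrbanRes}):
  P1: blocked at fork node UrbanRes ∈ conditioning set.
  P2: blocked at fork node UrbanRes ∈ conditioning set.
  P3: blocked at fork node UrbanRes ∈ conditioning set.
{Industry, UrbanRes} satisfies the backdoor criterion.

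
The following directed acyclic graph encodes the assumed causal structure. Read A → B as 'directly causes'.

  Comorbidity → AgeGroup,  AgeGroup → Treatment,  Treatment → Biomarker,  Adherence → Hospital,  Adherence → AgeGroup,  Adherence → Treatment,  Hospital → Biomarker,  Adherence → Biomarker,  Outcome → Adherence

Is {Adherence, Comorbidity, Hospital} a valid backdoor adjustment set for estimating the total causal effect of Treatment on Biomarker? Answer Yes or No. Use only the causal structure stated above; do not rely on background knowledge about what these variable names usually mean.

Backdoor paths from Treatment to Biomarker (paths whose first edge points into Treatment):
  P1: Treatment <- Adherence -> Hospital -> Biomarker
  P2: Treatment <- Adherence -> Biomarker
  P3: Treatment <- AgeGroup <- Adherence -> Hospital -> Biomarker
  P4: Treatment <- AgeGroup <- Adherence -> Biomarker
Condition 1 (no descendant of Treatment in the set): holds — descendants of Treatment are {Biomarker}; none are in {Adherence, Comorbidity, Hospital}.
Condition 2 (every backdoor path blocked by {Adherence, Comorbidity, Hospital}):
  P1: blocked at fork node Adherence ∈ conditioning set.
  P2: blocked at fork node Adherence ∈ conditioning set.
  P3: blocked at fork node Adherence ∈ conditioning set.
  P4: blocked at fork node Adherence ∈ conditioning set.
{Adherence, Comorbidity, Hospital} satisfies the backdoor criterion.

Yes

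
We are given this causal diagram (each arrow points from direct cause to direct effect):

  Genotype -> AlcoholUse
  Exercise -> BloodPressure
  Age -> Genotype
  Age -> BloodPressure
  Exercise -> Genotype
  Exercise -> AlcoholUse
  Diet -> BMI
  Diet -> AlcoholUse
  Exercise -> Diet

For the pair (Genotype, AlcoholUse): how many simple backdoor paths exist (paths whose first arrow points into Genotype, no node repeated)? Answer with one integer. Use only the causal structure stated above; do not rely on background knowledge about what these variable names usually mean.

4

A backdoor path from Genotype to AlcoholUse is any simple undirected path whose first edge points into Genotype (i.e. leaves Genotype via a parent).
Parents of Genotype: {Age, Exercise}.
Enumerating:
  P1: Genotype <- Exercise -> Diet -> AlcoholUse
  P2: Genotype <- Exercise -> AlcoholUse
  P3: Genotype <- Age -> BloodPressure <- Exercise -> Diet -> AlcoholUse
  P4: Genotype <- Age -> BloodPressure <- Exercise -> AlcoholUse
That exhausts the simple backdoor paths. Count: 4.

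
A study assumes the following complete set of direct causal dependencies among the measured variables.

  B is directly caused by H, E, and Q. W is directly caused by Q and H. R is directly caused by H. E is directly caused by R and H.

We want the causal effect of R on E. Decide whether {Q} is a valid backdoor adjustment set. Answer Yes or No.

Backdoor paths from R to E (paths whose first edge points into R):
  P1: R <- H -> W <- Q -> B <- E
  P2: R <- H -> E
  P3: R <- H -> B <- E
Condition 1 (no descendant of R in the set): holds — descendants of R are {B, E}; none are in {Q}.
Condition 2 (every backdoor path blocked by {Q}):
  P1: blocked at collider W (neither it nor any descendant is in the conditioning set).
  P2: open — no interior node is in the conditioning set.
  P3: blocked at collider B (neither it nor any descendant is in the conditioning set).
{Q} does not satisfy the backdoor criterion.

No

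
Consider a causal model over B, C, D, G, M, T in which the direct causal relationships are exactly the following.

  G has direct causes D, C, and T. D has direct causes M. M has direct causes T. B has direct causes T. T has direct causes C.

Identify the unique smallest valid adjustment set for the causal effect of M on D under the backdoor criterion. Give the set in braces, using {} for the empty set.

{}

Variables eligible for adjustment (non-descendants of M, excluding M and D): {B, C, T}.
Backdoor paths from M to D:
  P1: M <- T <- C -> G <- D
  P2: M <- T -> G <- D
Each backdoor path contains an unconditioned collider, so every path is already blocked with the empty conditioning set:
  P1: blocked at collider G (neither it nor any descendant is in the conditioning set).
  P2: blocked at collider G (neither it nor any descendant is in the conditioning set).
The empty set is therefore the unique smallest valid set.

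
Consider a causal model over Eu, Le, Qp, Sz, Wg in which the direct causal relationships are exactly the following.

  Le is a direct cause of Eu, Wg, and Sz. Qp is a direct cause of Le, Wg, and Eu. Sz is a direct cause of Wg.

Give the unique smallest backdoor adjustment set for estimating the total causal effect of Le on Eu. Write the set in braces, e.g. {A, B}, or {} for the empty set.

{Qp}

Variables eligible for adjustment (non-descendants of Le, excluding Le and Eu): {Qp}.
Backdoor paths from Le to Eu:
  P1: Le <- Qp -> Eu
The empty set is not sufficient: P1 (Le <- Qp -> Eu) has no collider blocking it and no conditioned non-collider, so it is open.
Try {Qp}:
  P1: blocked at fork node Qp ∈ conditioning set.
{Qp} contains no descendant of Le and blocks every backdoor path.
{Qp} is the unique smallest valid adjustment set.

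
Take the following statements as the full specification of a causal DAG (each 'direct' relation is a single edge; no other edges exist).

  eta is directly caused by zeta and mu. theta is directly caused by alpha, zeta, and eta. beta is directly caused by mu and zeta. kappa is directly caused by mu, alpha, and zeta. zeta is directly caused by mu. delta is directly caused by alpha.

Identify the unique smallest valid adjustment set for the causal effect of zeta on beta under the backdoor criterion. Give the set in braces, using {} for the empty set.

{mu}

Variables eligible for adjustment (non-descendants of zeta, excluding zeta and beta): {alpha, delta, mu}.
Backdoor paths from zeta to beta:
  P1: zeta <- mu -> beta
The empty set is not sufficient: P1 (zeta <- mu -> beta) has no collider blocking it and no conditioned non-collider, so it is open.
Try {mu}:
  P1: blocked at fork node mu ∈ conditioning set.
{mu} contains no descendant of zeta and blocks every backdoor path.
No other singleton works — e.g. {alpha} leaves P1 open — so {mu} is the unique smallest valid adjustment set.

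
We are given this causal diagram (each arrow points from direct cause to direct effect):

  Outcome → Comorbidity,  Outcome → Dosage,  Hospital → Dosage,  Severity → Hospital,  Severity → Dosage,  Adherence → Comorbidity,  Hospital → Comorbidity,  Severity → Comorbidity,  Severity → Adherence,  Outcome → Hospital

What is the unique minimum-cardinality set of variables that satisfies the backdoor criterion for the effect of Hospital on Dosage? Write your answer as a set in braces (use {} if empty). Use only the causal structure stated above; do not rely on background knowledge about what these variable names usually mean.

Variables eligible for adjustment (non-descendants of Hospital, excluding Hospital and Dosage): {Adherence, Outcome, Severity}.
Backdoor paths from Hospital to Dosage:
  P1: Hospital <- Outcome -> Dosage
  P2: Hospital <- Outcome -> Comorbidity <- Severity -> Dosage
  P3: Hospital <- Outcome -> Comorbidity <- Adherence <- Severity -> Dosage
  P4: Hospital <- Severity -> Dosage
  P5: Hospital <- Severity -> Adherence -> Comorbidity <- Outcome -> Dosage
  P6: Hospital <- Severity -> Comorbidity <- Outcome -> Dosage
The empty set is not sufficient: P1 (Hospital <- Outcome -> Dosage) has no collider blocking it and no conditioned non-collider, so it is open.
Try {Outcome, Severity}:
  P1: blocked at fork node Outcome ∈ conditioning set.
  P2: blocked at fork node Outcome ∈ conditioning set.
  P3: blocked at fork node Outcome ∈ conditioning set.
  P4: blocked at fork node Severity ∈ conditioning set.
  P5: blocked at fork node Severity ∈ conditioning set.
  P6: blocked at fork node Severity ∈ conditioning set.
{Outcome, Severity} contains no descendant of Hospital and blocks every backdoor path.
Every element of {Outcome, Severity} is needed (dropping Outcome leaves P1 open; dropping Severity leaves P4 open), so no proper subset is valid.
Among all size-2 subsets of the eligible variables, only {Outcome, Severity} blocks every backdoor path, so it is the unique smallest valid adjustment set.

{Outcome, Severity}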